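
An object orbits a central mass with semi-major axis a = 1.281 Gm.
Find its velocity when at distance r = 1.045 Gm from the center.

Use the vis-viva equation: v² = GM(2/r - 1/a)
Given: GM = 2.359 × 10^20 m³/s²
a = 1.281 Gm = 1.281 × 10^9 m
r = 1.045 Gm = 1.045 × 10^9 m
GM = 2.359 × 10^20 m³/s²
2/r − 1/a = 1.91388 × 10^-9 − 7.8064 × 10^-10 = 1.13324 × 10^-9 m⁻¹
v² = GM (2/r − 1/a) = 2.6733 × 10^11 m²/s²
v = 517040 m/s ≈ 517 km/s

Final answer: 517 km/s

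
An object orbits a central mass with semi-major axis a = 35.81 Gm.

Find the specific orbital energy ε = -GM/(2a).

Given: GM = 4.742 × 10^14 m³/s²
a = 35.81 Gm = 3.581 × 10^10 m
GM = 4.742 × 10^14 m³/s²
2a = 7.162 × 10^10 m
ε = −GM/(2a) = -6621.06 J/kg ≈ -6.621 kJ/kg

Final answer: -6.621 kJ/kg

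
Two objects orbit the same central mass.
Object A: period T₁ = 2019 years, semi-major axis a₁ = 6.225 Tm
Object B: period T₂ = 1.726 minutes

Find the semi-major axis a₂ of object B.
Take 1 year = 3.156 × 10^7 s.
T₁ = 2019 years = 6.37196 × 10^10 s
T₂ = 1.726 minutes = 103.56 s
a₁ = 6.225 Tm = 6.225 × 10^12 m
Kepler's third law: (T₂/T₁)² = (a₂/a₁)³  ⇒  a₂ = a₁ (T₂/T₁)^(2/3)
T₂/T₁ = 1.62524 × 10^-9
(T₂/T₁)^(2/3) = 1.38233 × 10^-6
a₂ = 6.225 × 10^12 m × 1.38233 × 10^-6 = 8.60502 × 10^6 m ≈ 8.605 Mm

Final answer: a₂ = 8.605 Mm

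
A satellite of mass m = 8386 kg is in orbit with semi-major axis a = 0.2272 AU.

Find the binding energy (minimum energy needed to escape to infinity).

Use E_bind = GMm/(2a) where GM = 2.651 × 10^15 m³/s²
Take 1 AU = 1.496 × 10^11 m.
a = 0.2272 AU = 3.39891 × 10^10 m
GM = 2.651 × 10^15 m³/s²
m = 8386 kg
GMm = 2.651 × 10^15 × 8386 = 2.22313 × 10^19 m³·kg/s²
2a = 6.79782 × 10^10 m
E_bind = GMm/(2a) = 3.27035 × 10^8 J ≈ 327 MJ

Final answer: 327 MJ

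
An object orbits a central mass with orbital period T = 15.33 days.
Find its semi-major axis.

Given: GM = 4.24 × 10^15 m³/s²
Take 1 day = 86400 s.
T = 15.33 days = 1.32451 × 10^6 s
GM = 4.24 × 10^15 m³/s²
Kepler's third law: a³ = GM T² / (4π²)
T² = 1.75433 × 10^12 s²
a³ = (4.24 × 10^15) × (1.75433 × 10^12) / (4π²) = 1.88416 × 10^26 m³
a = (a³)^(1/3) = 5.73288 × 10^8 m ≈ 573.3 Mm

Final answer: 573.3 Mm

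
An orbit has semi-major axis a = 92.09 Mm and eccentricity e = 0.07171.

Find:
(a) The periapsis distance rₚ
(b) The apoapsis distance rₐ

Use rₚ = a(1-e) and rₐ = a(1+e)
a = 92.09 Mm = 9.209 × 10^7 m
e = 0.07171:  1 − e = 0.92829,  1 + e = 1.07171
(a) rₚ = a(1 − e) = 9.209 × 10^7 m × 0.92829 = 8.54862 × 10^7 m ≈ 85.49 Mm
(b) rₐ = a(1 + e) = 9.209 × 10^7 m × 1.07171 = 9.86938 × 10^7 m ≈ 98.69 Mm

Final answer:
(a) rₚ = 85.49 Mm
(b) rₐ = 98.69 Mm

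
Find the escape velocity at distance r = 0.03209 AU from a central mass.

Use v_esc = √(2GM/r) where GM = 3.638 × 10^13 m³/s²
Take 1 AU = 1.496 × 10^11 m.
r = 0.03209 AU = 4.80066 × 10^9 m
GM = 3.638 × 10^13 m³/s²
2GM/r = 2 × (3.638 × 10^13) / (4.80066 × 10^9) = 15156.2 m²/s²
v_esc = √(2GM/r) = 123.111 m/s ≈ 123.1 m/s

Final answer: 123.1 m/s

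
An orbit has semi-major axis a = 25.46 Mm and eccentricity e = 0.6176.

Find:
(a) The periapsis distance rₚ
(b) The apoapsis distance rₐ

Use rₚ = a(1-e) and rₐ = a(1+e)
a = 25.46 Mm = 2.546 × 10^7 m
e = 0.6176:  1 − e = 0.3824,  1 + e = 1.6176
(a) rₚ = a(1 − e) = 2.546 × 10^7 m × 0.3824 = 9.7359 × 10^6 m ≈ 9.736 Mm
(b) rₐ = a(1 + e) = 2.546 × 10^7 m × 1.6176 = 4.11841 × 10^7 m ≈ 41.18 Mm

Final answer:
(a) rₚ = 9.736 Mm
(b) rₐ = 41.18 Mm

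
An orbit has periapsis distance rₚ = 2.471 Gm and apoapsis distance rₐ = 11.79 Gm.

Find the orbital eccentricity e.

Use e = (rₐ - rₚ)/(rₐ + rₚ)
rₚ = 2.471 Gm = 2.471 × 10^9 m
rₐ = 11.79 Gm = 1.179 × 10^10 m
rₐ − rₚ = 9.319 × 10^9 m
rₐ + rₚ = 1.4261 × 10^10 m
e = (rₐ − rₚ)/(rₐ + rₚ) = 0.65346

Final answer: e = 0.6535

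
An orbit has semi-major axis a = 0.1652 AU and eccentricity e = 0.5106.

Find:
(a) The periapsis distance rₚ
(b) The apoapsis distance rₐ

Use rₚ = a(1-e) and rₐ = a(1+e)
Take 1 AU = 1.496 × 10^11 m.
a = 0.1652 AU = 2.47139 × 10^10 m
e = 0.5106:  1 − e = 0.4894,  1 + e = 1.5106
(a) rₚ = a(1 − e) = 2.47139 × 10^10 m × 0.4894 = 1.2095 × 10^10 m ≈ 0.08085 AU
(b) rₐ = a(1 + e) = 2.47139 × 10^10 m × 1.5106 = 3.73328 × 10^10 m ≈ 0.2496 AU

Final answer:
(a) rₚ = 0.08085 AU
(b) rₐ = 0.2496 AU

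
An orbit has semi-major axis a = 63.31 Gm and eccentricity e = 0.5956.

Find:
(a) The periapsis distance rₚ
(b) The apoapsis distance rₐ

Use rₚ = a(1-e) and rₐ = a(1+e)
a = 63.31 Gm = 6.331 × 10^10 m
e = 0.5956:  1 − e = 0.4044,  1 + e = 1.5956
(a) rₚ = a(1 − e) = 6.331 × 10^10 m × 0.4044 = 2.56026 × 10^10 m ≈ 25.6 Gm
(b) rₐ = a(1 + e) = 6.331 × 10^10 m × 1.5956 = 1.01017 × 10^11 m ≈ 101 Gm

Final answer:
(a) rₚ = 25.6 Gm
(b) rₐ = 101 Gm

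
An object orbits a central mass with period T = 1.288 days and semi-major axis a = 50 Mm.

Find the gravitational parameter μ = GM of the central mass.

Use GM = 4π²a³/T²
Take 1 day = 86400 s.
T = 1.288 days = 111283 s
a = 50 Mm = 5 × 10^7 m
a³ = 1.25 × 10^23 m³
T² = 1.2384 × 10^10 s²
GM = 4π² × (1.25 × 10^23) / (1.2384 × 10^10) = 3.98484 × 10^14 m³/s²
GM ≈ 3.985 × 10^14 m³/s²

Final answer: GM = 3.985 × 10^14 m³/s²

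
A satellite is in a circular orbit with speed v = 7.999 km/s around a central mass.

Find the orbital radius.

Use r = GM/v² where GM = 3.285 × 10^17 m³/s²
v = 7.999 km/s = 7999 m/s
GM = 3.285 × 10^17 m³/s²
v² = 6.3984 × 10^7 m²/s²
r = GM/v² = (3.285 × 10^17) / (6.3984 × 10^7) = 5.1341 × 10^9 m ≈ 5.134 Gm

Final answer: 5.134 Gm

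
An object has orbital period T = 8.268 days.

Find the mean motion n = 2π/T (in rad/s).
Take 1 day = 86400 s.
T = 8.268 days = 714355 s
n = 2π / 714355 s = 8.7956 × 10^-6 rad/s ≈ 8.796 × 10^-6 rad/s

Final answer: n = 8.796 × 10^-6 rad/s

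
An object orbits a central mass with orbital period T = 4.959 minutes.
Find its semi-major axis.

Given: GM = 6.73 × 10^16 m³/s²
T = 4.959 minutes = 297.54 s
GM = 6.73 × 10^16 m³/s²
Kepler's third law: a³ = GM T² / (4π²)
T² = 88530.1 s²
a³ = (6.73 × 10^16) × 88530.1 / (4π²) = 1.5092 × 10^20 m³
a = (a³)^(1/3) = 5.32413 × 10^6 m ≈ 5.324 Mm

Final answer: 5.324 Mm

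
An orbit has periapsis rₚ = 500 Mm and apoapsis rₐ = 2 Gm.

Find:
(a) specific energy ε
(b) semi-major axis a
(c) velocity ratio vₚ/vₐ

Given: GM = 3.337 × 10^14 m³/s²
rₚ = 500 Mm = 5 × 10^8 m
rₐ = 2 Gm = 2 × 10^9 m
GM = 3.337 × 10^14 m³/s²
a = (rₚ + rₐ)/2 = 1.25 × 10^9 m
e = (rₐ − rₚ)/(rₐ + rₚ) = (1.5 × 10^9) / (2.5 × 10^9) = 0.6
(a) 2a = 2.5 × 10^9 m;  ε = −GM/(2a) = -133480 J/kg ≈ -133.5 kJ/kg
(b) a = 1.25 × 10^9 m ≈ 1.25 Gm
(c) vₚ/vₐ = rₐ/rₚ (angular momentum) = (2 × 10^9) / (5 × 10^8) = 4 ≈ 4

Final answer:
(a) specific energy ε = -133.5 kJ/kg
(b) semi-major axis a = 1.25 Gm
(c) velocity ratio vₚ/vₐ = 4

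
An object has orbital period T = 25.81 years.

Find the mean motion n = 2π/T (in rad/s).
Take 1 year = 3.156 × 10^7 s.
T = 25.81 years = 8.14564 × 10^8 s
n = 2π / (8.14564 × 10^8 s) = 7.71356 × 10^-9 rad/s ≈ 7.714 × 10^-9 rad/s

Final answer: n = 7.714 × 10^-9 rad/s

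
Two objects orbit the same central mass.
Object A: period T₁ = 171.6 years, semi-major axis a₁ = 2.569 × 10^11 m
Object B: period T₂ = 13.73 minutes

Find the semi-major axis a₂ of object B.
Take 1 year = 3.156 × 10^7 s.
T₁ = 171.6 years = 5.4157 × 10^9 s
T₂ = 13.73 minutes = 823.8 s
a₁ = 2.569 × 10^11 m
Kepler's third law: (T₂/T₁)² = (a₂/a₁)³  ⇒  a₂ = a₁ (T₂/T₁)^(2/3)
T₂/T₁ = 1.52113 × 10^-7
(T₂/T₁)^(2/3) = 2.84956 × 10^-5
a₂ = 2.569 × 10^11 m × 2.84956 × 10^-5 = 7.32053 × 10^6 m ≈ 7.321 × 10^6 m

Final answer: a₂ = 7.321 × 10^6 m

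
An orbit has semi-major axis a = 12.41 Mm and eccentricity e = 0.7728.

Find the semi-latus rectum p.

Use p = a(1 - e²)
a = 12.41 Mm = 1.241 × 10^7 m
e = 0.7728,  e² = 0.59722,  1 − e² = 0.40278
p = a(1 − e²) = 1.241 × 10^7 m × 0.40278 = 4.9985 × 10^6 m ≈ 4.999 Mm

Final answer: p = 4.999 Mm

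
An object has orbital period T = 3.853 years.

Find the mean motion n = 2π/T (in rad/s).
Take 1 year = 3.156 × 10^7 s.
T = 3.853 years = 1.21601 × 10^8 s
n = 2π / (1.21601 × 10^8 s) = 5.16706 × 10^-8 rad/s ≈ 5.167 × 10^-8 rad/s

Final answer: n = 5.167 × 10^-8 rad/s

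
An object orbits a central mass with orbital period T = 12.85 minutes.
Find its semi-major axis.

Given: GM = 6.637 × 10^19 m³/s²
T = 12.85 minutes = 771 s
GM = 6.637 × 10^19 m³/s²
Kepler's third law: a³ = GM T² / (4π²)
T² = 594441 s²
a³ = (6.637 × 10^19) × 594441 / (4π²) = 9.99357 × 10^23 m³
a = (a³)^(1/3) = 9.99786 × 10^7 m ≈ 99.98 Mm

Final answer: 99.98 Mm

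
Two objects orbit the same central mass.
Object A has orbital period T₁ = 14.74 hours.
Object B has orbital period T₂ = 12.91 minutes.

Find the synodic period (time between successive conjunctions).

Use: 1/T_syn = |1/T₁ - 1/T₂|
T₁ = 14.74 hours = 53064 s
T₂ = 12.91 minutes = 774.6 s
1/T₁ = 1.88452 × 10^-5 s⁻¹
1/T₂ = 0.00129099 s⁻¹
|1/T₁ − 1/T₂| = 0.00127214 s⁻¹
T_syn = 1 / |1/T₁ − 1/T₂| = 786.075 s ≈ 13.1 minutes

Final answer: T_syn = 13.1 minutes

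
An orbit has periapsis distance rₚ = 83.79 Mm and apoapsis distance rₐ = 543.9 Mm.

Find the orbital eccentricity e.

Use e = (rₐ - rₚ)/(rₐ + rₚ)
rₚ = 83.79 Mm = 8.379 × 10^7 m
rₐ = 543.9 Mm = 5.439 × 10^8 m
rₐ − rₚ = 4.6011 × 10^8 m
rₐ + rₚ = 6.2769 × 10^8 m
e = (rₐ − rₚ)/(rₐ + rₚ) = 0.733021

Final answer: e = 0.733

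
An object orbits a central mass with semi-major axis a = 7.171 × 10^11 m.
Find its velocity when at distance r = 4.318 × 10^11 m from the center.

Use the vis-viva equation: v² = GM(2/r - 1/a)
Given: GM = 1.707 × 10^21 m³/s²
a = 7.171 × 10^11 m
r = 4.318 × 10^11 m
GM = 1.707 × 10^21 m³/s²
2/r − 1/a = 4.63177 × 10^-12 − 1.39451 × 10^-12 = 3.23727 × 10^-12 m⁻¹
v² = GM (2/r − 1/a) = 5.52602 × 10^9 m²/s²
v = 74337.2 m/s ≈ 74.34 km/s

Final answer: 74.34 km/s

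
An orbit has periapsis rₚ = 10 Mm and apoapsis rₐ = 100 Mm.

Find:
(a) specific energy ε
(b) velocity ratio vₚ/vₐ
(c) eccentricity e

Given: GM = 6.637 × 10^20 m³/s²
rₚ = 10 Mm = 1 × 10^7 m
rₐ = 100 Mm = 1 × 10^8 m
GM = 6.637 × 10^20 m³/s²
a = (rₚ + rₐ)/2 = 5.5 × 10^7 m
e = (rₐ − rₚ)/(rₐ + rₚ) = (9 × 10^7) / (1.1 × 10^8) = 0.818182
(a) 2a = 1.1 × 10^8 m;  ε = −GM/(2a) = -6.03364 × 10^12 J/kg ≈ -6034 GJ/kg
(b) vₚ/vₐ = rₐ/rₚ (angular momentum) = (1 × 10^8) / (1 × 10^7) = 10 ≈ 10
(c) e = 0.818182 ≈ 0.8182

Final answer:
(a) specific energy ε = -6034 GJ/kg
(b) velocity ratio vₚ/vₐ = 10
(c) eccentricity e = 0.8182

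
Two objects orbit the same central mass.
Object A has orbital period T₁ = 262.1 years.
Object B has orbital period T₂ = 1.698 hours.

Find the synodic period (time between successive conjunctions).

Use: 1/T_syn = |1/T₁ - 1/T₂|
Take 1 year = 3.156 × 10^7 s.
T₁ = 262.1 years = 8.27188 × 10^9 s
T₂ = 1.698 hours = 6112.8 s
1/T₁ = 1.20892 × 10^-10 s⁻¹
1/T₂ = 0.000163591 s⁻¹
|1/T₁ − 1/T₂| = 0.000163591 s⁻¹
T_syn = 1 / |1/T₁ − 1/T₂| = 6112.8 s ≈ 1.698 hours

Final answer: T_syn = 1.698 hours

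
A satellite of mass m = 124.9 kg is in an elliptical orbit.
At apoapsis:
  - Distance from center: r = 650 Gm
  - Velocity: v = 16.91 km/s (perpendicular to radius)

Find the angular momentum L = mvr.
r = 650 Gm = 6.5 × 10^11 m
v = 16.91 km/s = 16910 m/s
vr = 16910 × 6.5 × 10^11 = 1.09915 × 10^16 m²/s
L = m × vr = 124.9 × 1.09915 × 10^16 = 1.37284 × 10^18 kg·m²/s ≈ 1.373 × 10^18 kg·m²/s

Final answer: L = 1.373 × 10^18 kg·m²/s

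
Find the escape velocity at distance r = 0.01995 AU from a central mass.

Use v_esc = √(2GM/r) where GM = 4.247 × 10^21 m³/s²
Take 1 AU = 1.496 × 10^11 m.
r = 0.01995 AU = 2.98452 × 10^9 m
GM = 4.247 × 10^21 m³/s²
2GM/r = 2 × (4.247 × 10^21) / (2.98452 × 10^9) = 2.84602 × 10^12 m²/s²
v_esc = √(2GM/r) = 1.68701 × 10^6 m/s ≈ 1687 km/s

Final answer: 1687 km/s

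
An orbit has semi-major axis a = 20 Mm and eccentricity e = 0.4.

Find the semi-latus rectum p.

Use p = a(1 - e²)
a = 20 Mm = 2 × 10^7 m
e = 0.4,  e² = 0.16,  1 − e² = 0.84
p = a(1 − e²) = 2 × 10^7 m × 0.84 = 1.68 × 10^7 m ≈ 16.8 Mm

Final answer: p = 16.8 Mm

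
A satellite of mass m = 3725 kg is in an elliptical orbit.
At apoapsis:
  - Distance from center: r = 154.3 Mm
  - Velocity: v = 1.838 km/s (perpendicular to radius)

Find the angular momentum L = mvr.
r = 154.3 Mm = 1.543 × 10^8 m
v = 1.838 km/s = 1838 m/s
vr = 1838 × 1.543 × 10^8 = 2.83603 × 10^11 m²/s
L = m × vr = 3725 × 2.83603 × 10^11 = 1.05642 × 10^15 kg·m²/s ≈ 1.056 × 10^15 kg·m²/s

Final answer: L = 1.056 × 10^15 kg·m²/s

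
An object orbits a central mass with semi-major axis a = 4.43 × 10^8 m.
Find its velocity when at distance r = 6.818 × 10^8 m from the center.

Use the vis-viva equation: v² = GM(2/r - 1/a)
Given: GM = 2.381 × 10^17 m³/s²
a = 4.43 × 10^8 m
r = 6.818 × 10^8 m
GM = 2.381 × 10^17 m³/s²
2/r − 1/a = 2.93341 × 10^-9 − 2.25734 × 10^-9 = 6.76075 × 10^-10 m⁻¹
v² = GM (2/r − 1/a) = 1.60974 × 10^8 m²/s²
v = 12687.5 m/s ≈ 12.69 km/s

Final answer: 12.69 km/s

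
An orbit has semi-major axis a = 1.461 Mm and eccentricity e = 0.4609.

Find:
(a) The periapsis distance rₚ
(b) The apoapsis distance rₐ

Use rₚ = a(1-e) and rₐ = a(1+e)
a = 1.461 Mm = 1.461 × 10^6 m
e = 0.4609:  1 − e = 0.5391,  1 + e = 1.4609
(a) rₚ = a(1 − e) = 1.461 × 10^6 m × 0.5391 = 787625 m ≈ 787.6 km
(b) rₐ = a(1 + e) = 1.461 × 10^6 m × 1.4609 = 2.13437 × 10^6 m ≈ 2.134 Mm

Final answer:
(a) rₚ = 787.6 km
(b) rₐ = 2.134 Mm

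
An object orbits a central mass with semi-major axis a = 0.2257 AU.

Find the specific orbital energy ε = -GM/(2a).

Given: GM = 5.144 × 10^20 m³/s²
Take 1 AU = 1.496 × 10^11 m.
a = 0.2257 AU = 3.37647 × 10^10 m
GM = 5.144 × 10^20 m³/s²
2a = 6.75294 × 10^10 m
ε = −GM/(2a) = -7.61742 × 10^9 J/kg ≈ -7.617 GJ/kg

Final answer: -7.617 GJ/kg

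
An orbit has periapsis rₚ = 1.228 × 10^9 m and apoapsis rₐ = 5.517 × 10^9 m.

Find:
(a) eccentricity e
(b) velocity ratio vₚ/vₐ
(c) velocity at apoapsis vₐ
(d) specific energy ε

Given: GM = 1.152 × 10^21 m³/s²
rₚ = 1.228 × 10^9 m
rₐ = 5.517 × 10^9 m
GM = 1.152 × 10^21 m³/s²
a = (rₚ + rₐ)/2 = 3.3725 × 10^9 m
e = (rₐ − rₚ)/(rₐ + rₚ) = (4.289 × 10^9) / (6.745 × 10^9) = 0.635878
(a) e = 0.635878 ≈ 0.6359
(b) vₚ/vₐ = rₐ/rₚ (angular momentum) = (5.517 × 10^9) / (1.228 × 10^9) = 4.49267 ≈ 4.493
(c) vₐ² = GM (2/rₐ − 1/a) = 1.152 × 10^21 × (3.62516 × 10^-10 − 2.96516 × 10^-10) = 7.60319 × 10^10 m²/s²;  vₐ = 275739 m/s ≈ 275.7 km/s
(d) 2a = 6.745 × 10^9 m;  ε = −GM/(2a) = -1.70793 × 10^11 J/kg ≈ -170.8 GJ/kg

Final answer:
(a) eccentricity e = 0.6359
(b) velocity ratio vₚ/vₐ = 4.493
(c) velocity at apoapsis vₐ = 275.7 km/s
(d) specific energy ε = -170.8 GJ/kg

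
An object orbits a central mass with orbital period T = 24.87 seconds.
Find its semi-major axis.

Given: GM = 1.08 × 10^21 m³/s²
T = 24.87 seconds
GM = 1.08 × 10^21 m³/s²
Kepler's third law: a³ = GM T² / (4π²)
T² = 618.517 s²
a³ = (1.08 × 10^21) × 618.517 / (4π²) = 1.69206 × 10^22 m³
a = (a³)^(1/3) = 2.56727 × 10^7 m ≈ 2.567 × 10^7 m

Final answer: 2.567 × 10^7 m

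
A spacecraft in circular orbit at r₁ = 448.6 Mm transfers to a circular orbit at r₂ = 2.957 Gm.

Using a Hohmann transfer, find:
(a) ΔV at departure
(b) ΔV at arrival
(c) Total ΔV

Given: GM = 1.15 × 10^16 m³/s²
r₁ = 448.6 Mm = 4.486 × 10^8 m
r₂ = 2.957 Gm = 2.957 × 10^9 m
GM = 1.15 × 10^16 m³/s²
Transfer ellipse: a_t = (r₁ + r₂)/2 = 1.7028 × 10^9 m
Circular speed at r₁: v₁ = √(GM/r₁) = 5063.13 m/s
Transfer speed at r₁ (periapsis): v₁ₜ = √(GM(2/r₁ − 1/a_t)) = 6672.11 m/s
(a) ΔV₁ = v₁ₜ − v₁ = 1608.98 m/s ≈ 1.609 km/s
Circular speed at r₂: v₂ = √(GM/r₂) = 1972.07 m/s
Transfer speed at r₂ (apoapsis): v₂ₜ = √(GM(2/r₂ − 1/a_t)) = 1012.21 m/s
(b) ΔV₂ = v₂ − v₂ₜ = 959.863 m/s ≈ 959.9 m/s
(c) ΔV_total = ΔV₁ + ΔV₂ = 2568.84 m/s ≈ 2.569 km/s

Final answer:
(a) ΔV₁ = 1.609 km/s
(b) ΔV₂ = 959.9 m/s
(c) ΔV_total = 2.569 km/s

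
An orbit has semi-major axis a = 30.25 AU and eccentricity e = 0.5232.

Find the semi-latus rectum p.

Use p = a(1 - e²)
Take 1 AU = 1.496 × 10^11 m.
a = 30.25 AU = 4.5254 × 10^12 m
e = 0.5232,  e² = 0.273738,  1 − e² = 0.726262
p = a(1 − e²) = 4.5254 × 10^12 m × 0.726262 = 3.28662 × 10^12 m ≈ 21.97 AU

Final answer: p = 21.97 AU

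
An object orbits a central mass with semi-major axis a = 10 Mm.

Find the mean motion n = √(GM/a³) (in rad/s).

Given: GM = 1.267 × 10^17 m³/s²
a = 10 Mm = 1 × 10^7 m
GM = 1.267 × 10^17 m³/s²
a³ = 1 × 10^21 m³
GM/a³ = (1.267 × 10^17) / (1 × 10^21) = 0.0001267 s⁻²
n = √(GM/a³) = 0.0112561 rad/s ≈ 0.01126 rad/s

Final answer: n = 0.01126 rad/s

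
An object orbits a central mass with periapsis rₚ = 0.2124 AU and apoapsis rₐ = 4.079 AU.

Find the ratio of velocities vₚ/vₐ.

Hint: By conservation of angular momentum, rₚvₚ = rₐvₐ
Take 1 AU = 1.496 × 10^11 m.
rₚ = 0.2124 AU = 3.1775 × 10^10 m
rₐ = 4.079 AU = 6.10218 × 10^11 m
rₚvₚ = rₐvₐ  ⇒  vₚ/vₐ = rₐ/rₚ
vₚ/vₐ = (6.10218 × 10^11) / (3.1775 × 10^10) = 19.2043

Final answer: vₚ/vₐ = 19.2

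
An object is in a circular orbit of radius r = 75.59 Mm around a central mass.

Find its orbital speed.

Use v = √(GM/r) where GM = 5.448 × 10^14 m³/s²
r = 75.59 Mm = 7.559 × 10^7 m
GM = 5.448 × 10^14 m³/s²
GM/r = (5.448 × 10^14) / (7.559 × 10^7) = 7.2073 × 10^6 m²/s²
v = √(GM/r) = 2684.64 m/s ≈ 2.685 km/s

Final answer: 2.685 km/s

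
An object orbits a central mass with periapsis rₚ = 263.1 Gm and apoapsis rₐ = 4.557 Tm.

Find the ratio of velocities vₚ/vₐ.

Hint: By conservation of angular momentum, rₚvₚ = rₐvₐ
rₚ = 263.1 Gm = 2.631 × 10^11 m
rₐ = 4.557 Tm = 4.557 × 10^12 m
rₚvₚ = rₐvₐ  ⇒  vₚ/vₐ = rₐ/rₚ
vₚ/vₐ = (4.557 × 10^12) / (2.631 × 10^11) = 17.3204

Final answer: vₚ/vₐ = 17.32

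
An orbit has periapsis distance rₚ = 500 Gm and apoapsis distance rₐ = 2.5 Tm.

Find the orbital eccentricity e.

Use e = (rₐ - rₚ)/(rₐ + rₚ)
rₚ = 500 Gm = 5 × 10^11 m
rₐ = 2.5 Tm = 2.5 × 10^12 m
rₐ − rₚ = 2 × 10^12 m
rₐ + rₚ = 3 × 10^12 m
e = (rₐ − rₚ)/(rₐ + rₚ) = 0.666667

Final answer: e = 0.6667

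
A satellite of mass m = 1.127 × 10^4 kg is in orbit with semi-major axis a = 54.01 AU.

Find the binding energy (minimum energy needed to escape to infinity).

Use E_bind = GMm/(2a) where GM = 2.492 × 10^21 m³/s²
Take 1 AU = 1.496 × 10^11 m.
a = 54.01 AU = 8.0799 × 10^12 m
GM = 2.492 × 10^21 m³/s²
m = 1.127 × 10^4 kg
GMm = 2.492 × 10^21 × 11270 = 2.80848 × 10^25 m³·kg/s²
2a = 1.61598 × 10^13 m
E_bind = GMm/(2a) = 1.73795 × 10^12 J ≈ 1.738 TJ

Final answer: 1.738 TJ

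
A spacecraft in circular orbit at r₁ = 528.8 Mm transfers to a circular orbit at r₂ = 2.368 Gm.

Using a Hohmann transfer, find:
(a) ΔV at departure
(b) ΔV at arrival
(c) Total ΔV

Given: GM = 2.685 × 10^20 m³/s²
r₁ = 528.8 Mm = 5.288 × 10^8 m
r₂ = 2.368 Gm = 2.368 × 10^9 m
GM = 2.685 × 10^20 m³/s²
Transfer ellipse: a_t = (r₁ + r₂)/2 = 1.4484 × 10^9 m
Circular speed at r₁: v₁ = √(GM/r₁) = 712568 m/s
Transfer speed at r₁ (periapsis): v₁ₜ = √(GM(2/r₁ − 1/a_t)) = 911115 m/s
(a) ΔV₁ = v₁ₜ − v₁ = 198546 m/s ≈ 198.5 km/s
Circular speed at r₂: v₂ = √(GM/r₂) = 336730 m/s
Transfer speed at r₂ (apoapsis): v₂ₜ = √(GM(2/r₂ − 1/a_t)) = 203462 m/s
(b) ΔV₂ = v₂ − v₂ₜ = 133268 m/s ≈ 133.3 km/s
(c) ΔV_total = ΔV₁ + ΔV₂ = 331814 m/s ≈ 331.8 km/s

Final answer:
(a) ΔV₁ = 198.5 km/s
(b) ΔV₂ = 133.3 km/s
(c) ΔV_total = 331.8 km/s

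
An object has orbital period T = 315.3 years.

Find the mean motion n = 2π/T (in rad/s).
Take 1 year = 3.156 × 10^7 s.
T = 315.3 years = 9.95087 × 10^9 s
n = 2π / (9.95087 × 10^9 s) = 6.31421 × 10^-10 rad/s ≈ 6.314 × 10^-10 rad/s

Final answer: n = 6.314 × 10^-10 rad/s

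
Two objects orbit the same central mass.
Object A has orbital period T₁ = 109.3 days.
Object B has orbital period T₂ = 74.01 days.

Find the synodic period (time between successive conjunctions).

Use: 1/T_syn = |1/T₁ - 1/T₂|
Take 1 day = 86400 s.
T₁ = 109.3 days = 9.44352 × 10^6 s
T₂ = 74.01 days = 6.39446 × 10^6 s
1/T₁ = 1.05893 × 10^-7 s⁻¹
1/T₂ = 1.56385 × 10^-7 s⁻¹
|1/T₁ − 1/T₂| = 5.04926 × 10^-8 s⁻¹
T_syn = 1 / |1/T₁ − 1/T₂| = 1.98049 × 10^7 s ≈ 229.2 days

Final answer: T_syn = 229.2 days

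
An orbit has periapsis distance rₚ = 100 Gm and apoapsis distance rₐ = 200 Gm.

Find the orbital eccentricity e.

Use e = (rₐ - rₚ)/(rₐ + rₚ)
rₚ = 100 Gm = 1 × 10^11 m
rₐ = 200 Gm = 2 × 10^11 m
rₐ − rₚ = 1 × 10^11 m
rₐ + rₚ = 3 × 10^11 m
e = (rₐ − rₚ)/(rₐ + rₚ) = 0.333333

Final answer: e = 0.3333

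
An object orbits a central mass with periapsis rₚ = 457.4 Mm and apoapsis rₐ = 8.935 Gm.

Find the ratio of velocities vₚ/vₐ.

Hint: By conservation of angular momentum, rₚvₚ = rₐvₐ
rₚ = 457.4 Mm = 4.574 × 10^8 m
rₐ = 8.935 Gm = 8.935 × 10^9 m
rₚvₚ = rₐvₐ  ⇒  vₚ/vₐ = rₐ/rₚ
vₚ/vₐ = (8.935 × 10^9) / (4.574 × 10^8) = 19.5343

Final answer: vₚ/vₐ = 19.53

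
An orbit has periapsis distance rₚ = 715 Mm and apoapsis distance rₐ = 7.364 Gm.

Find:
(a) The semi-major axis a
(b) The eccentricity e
rₚ = 715 Mm = 7.15 × 10^8 m
rₐ = 7.364 Gm = 7.364 × 10^9 m
(a) a = (rₚ + rₐ)/2 = 4.0395 × 10^9 m ≈ 4.04 Gm
(b) e = (rₐ − rₚ)/(rₐ + rₚ) = (6.649 × 10^9) / (8.079 × 10^9) = 0.822998

Final answer:
(a) a = 4.04 Gm
(b) e = 0.823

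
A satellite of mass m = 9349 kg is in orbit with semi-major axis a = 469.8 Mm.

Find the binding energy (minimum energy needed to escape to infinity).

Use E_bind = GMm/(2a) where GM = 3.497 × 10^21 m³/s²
a = 469.8 Mm = 4.698 × 10^8 m
GM = 3.497 × 10^21 m³/s²
m = 9349 kg
GMm = 3.497 × 10^21 × 9349 = 3.26935 × 10^25 m³·kg/s²
2a = 9.396 × 10^8 m
E_bind = GMm/(2a) = 3.47951 × 10^16 J ≈ 34.8 PJ

Final answer: 34.8 PJ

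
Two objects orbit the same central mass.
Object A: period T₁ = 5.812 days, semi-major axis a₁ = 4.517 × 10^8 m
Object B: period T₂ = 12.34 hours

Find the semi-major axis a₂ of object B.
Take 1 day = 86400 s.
T₁ = 5.812 days = 502157 s
T₂ = 12.34 hours = 44424 s
a₁ = 4.517 × 10^8 m
Kepler's third law: (T₂/T₁)² = (a₂/a₁)³  ⇒  a₂ = a₁ (T₂/T₁)^(2/3)
T₂/T₁ = 0.0884664
(T₂/T₁)^(2/3) = 0.198542
a₂ = 4.517 × 10^8 m × 0.198542 = 8.96814 × 10^7 m ≈ 8.968 × 10^7 m

Final answer: a₂ = 8.968 × 10^7 m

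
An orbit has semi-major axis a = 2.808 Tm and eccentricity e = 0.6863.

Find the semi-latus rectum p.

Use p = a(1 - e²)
a = 2.808 Tm = 2.808 × 10^12 m
e = 0.6863,  e² = 0.471008,  1 − e² = 0.528992
p = a(1 − e²) = 2.808 × 10^12 m × 0.528992 = 1.48541 × 10^12 m ≈ 1.485 Tm

Final answer: p = 1.485 Tm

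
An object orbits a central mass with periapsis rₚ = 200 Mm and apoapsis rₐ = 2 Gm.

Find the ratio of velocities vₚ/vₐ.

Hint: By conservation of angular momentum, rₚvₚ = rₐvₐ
rₚ = 200 Mm = 2 × 10^8 m
rₐ = 2 Gm = 2 × 10^9 m
rₚvₚ = rₐvₐ  ⇒  vₚ/vₐ = rₐ/rₚ
vₚ/vₐ = (2 × 10^9) / (2 × 10^8) = 10

Final answer: vₚ/vₐ = 10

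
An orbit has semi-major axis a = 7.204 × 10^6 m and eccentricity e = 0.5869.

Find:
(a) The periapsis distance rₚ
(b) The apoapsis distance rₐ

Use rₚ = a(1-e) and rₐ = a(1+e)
a = 7.204 × 10^6 m
e = 0.5869:  1 − e = 0.4131,  1 + e = 1.5869
(a) rₚ = a(1 − e) = 7.204 × 10^6 m × 0.4131 = 2.97597 × 10^6 m ≈ 2.976 × 10^6 m
(b) rₐ = a(1 + e) = 7.204 × 10^6 m × 1.5869 = 1.1432 × 10^7 m ≈ 1.143 × 10^7 m

Final answer:
(a) rₚ = 2.976 × 10^6 m
(b) rₐ = 1.143 × 10^7 m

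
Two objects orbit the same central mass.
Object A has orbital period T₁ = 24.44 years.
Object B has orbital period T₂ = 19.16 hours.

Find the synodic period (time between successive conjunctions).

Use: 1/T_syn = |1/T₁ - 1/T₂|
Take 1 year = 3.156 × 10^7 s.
T₁ = 24.44 years = 7.71326 × 10^8 s
T₂ = 19.16 hours = 68976 s
1/T₁ = 1.29647 × 10^-9 s⁻¹
1/T₂ = 1.44978 × 10^-5 s⁻¹
|1/T₁ − 1/T₂| = 1.44965 × 10^-5 s⁻¹
T_syn = 1 / |1/T₁ − 1/T₂| = 68982.2 s ≈ 19.16 hours

Final answer: T_syn = 19.16 hours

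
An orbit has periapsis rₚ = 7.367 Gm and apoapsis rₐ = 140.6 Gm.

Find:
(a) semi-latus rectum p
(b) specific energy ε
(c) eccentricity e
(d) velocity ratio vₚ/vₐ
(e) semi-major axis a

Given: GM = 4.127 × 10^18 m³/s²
rₚ = 7.367 Gm = 7.367 × 10^9 m
rₐ = 140.6 Gm = 1.406 × 10^11 m
GM = 4.127 × 10^18 m³/s²
a = (rₚ + rₐ)/2 = 7.39835 × 10^10 m
e = (rₐ − rₚ)/(rₐ + rₚ) = (1.33233 × 10^11) / (1.47967 × 10^11) = 0.900424
(a) 1 − e² = 0.189237;  p = a(1 − e²) = 7.39835 × 10^10 × 0.189237 = 1.40004 × 10^10 m ≈ 14 Gm
(b) 2a = 1.47967 × 10^11 m;  ε = −GM/(2a) = -2.78914 × 10^7 J/kg ≈ -27.89 MJ/kg
(c) e = 0.900424 ≈ 0.9004
(d) vₚ/vₐ = rₐ/rₚ (angular momentum) = (1.406 × 10^11) / (7.367 × 10^9) = 19.0851 ≈ 19.09
(e) a = 7.39835 × 10^10 m ≈ 73.98 Gm

Final answer:
(a) semi-latus rectum p = 14 Gm
(b) specific energy ε = -27.89 MJ/kg
(c) eccentricity e = 0.9004
(d) velocity ratio vₚ/vₐ = 19.09
(e) semi-major axis a = 73.98 Gm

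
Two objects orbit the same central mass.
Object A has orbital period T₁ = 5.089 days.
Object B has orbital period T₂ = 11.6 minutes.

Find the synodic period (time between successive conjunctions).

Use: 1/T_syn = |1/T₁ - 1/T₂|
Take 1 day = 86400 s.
T₁ = 5.089 days = 439690 s
T₂ = 11.6 minutes = 696 s
1/T₁ = 2.27433 × 10^-6 s⁻¹
1/T₂ = 0.00143678 s⁻¹
|1/T₁ − 1/T₂| = 0.00143451 s⁻¹
T_syn = 1 / |1/T₁ − 1/T₂| = 697.103 s ≈ 11.62 minutes

Final answer: T_syn = 11.62 minutes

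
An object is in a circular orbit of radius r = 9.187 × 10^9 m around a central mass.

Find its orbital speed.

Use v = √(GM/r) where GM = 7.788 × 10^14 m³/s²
r = 9.187 × 10^9 m
GM = 7.788 × 10^14 m³/s²
GM/r = (7.788 × 10^14) / (9.187 × 10^9) = 84772 m²/s²
v = √(GM/r) = 291.156 m/s ≈ 291.2 m/s

Final answer: 291.2 m/s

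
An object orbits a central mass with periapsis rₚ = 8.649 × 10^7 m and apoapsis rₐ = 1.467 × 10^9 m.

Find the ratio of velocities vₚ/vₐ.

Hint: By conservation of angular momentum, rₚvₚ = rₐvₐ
rₚ = 8.649 × 10^7 m
rₐ = 1.467 × 10^9 m
rₚvₚ = rₐvₐ  ⇒  vₚ/vₐ = rₐ/rₚ
vₚ/vₐ = (1.467 × 10^9) / (8.649 × 10^7) = 16.9615

Final answer: vₚ/vₐ = 16.96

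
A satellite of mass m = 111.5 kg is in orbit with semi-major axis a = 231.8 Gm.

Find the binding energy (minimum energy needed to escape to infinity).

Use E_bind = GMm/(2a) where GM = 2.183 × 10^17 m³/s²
a = 231.8 Gm = 2.318 × 10^11 m
GM = 2.183 × 10^17 m³/s²
m = 111.5 kg
GMm = 2.183 × 10^17 × 111.5 = 2.43404 × 10^19 m³·kg/s²
2a = 4.636 × 10^11 m
E_bind = GMm/(2a) = 5.25031 × 10^7 J ≈ 52.5 MJ

Final answer: 52.5 MJ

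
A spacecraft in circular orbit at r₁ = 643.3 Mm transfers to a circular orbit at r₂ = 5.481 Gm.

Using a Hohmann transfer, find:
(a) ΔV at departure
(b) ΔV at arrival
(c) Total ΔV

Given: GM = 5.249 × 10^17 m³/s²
r₁ = 643.3 Mm = 6.433 × 10^8 m
r₂ = 5.481 Gm = 5.481 × 10^9 m
GM = 5.249 × 10^17 m³/s²
Transfer ellipse: a_t = (r₁ + r₂)/2 = 3.06215 × 10^9 m
Circular speed at r₁: v₁ = √(GM/r₁) = 28564.8 m/s
Transfer speed at r₁ (periapsis): v₁ₜ = √(GM(2/r₁ − 1/a_t)) = 38216.3 m/s
(a) ΔV₁ = v₁ₜ − v₁ = 9651.44 m/s ≈ 9.651 km/s
Circular speed at r₂: v₂ = √(GM/r₂) = 9786.07 m/s
Transfer speed at r₂ (apoapsis): v₂ₜ = √(GM(2/r₂ − 1/a_t)) = 4485.41 m/s
(b) ΔV₂ = v₂ − v₂ₜ = 5300.66 m/s ≈ 5.301 km/s
(c) ΔV_total = ΔV₁ + ΔV₂ = 14952.1 m/s ≈ 14.95 km/s

Final answer:
(a) ΔV₁ = 9.651 km/s
(b) ΔV₂ = 5.301 km/s
(c) ΔV_total = 14.95 km/s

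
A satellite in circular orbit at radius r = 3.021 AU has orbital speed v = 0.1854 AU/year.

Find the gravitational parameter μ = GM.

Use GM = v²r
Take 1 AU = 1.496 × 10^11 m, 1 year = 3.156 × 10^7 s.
r = 3.021 AU = 4.51942 × 10^11 m
v = 0.1854 AU/year = 878.829 m/s
v² = 772340 m²/s²
GM = v²r = 772340 × 4.51942 × 10^11 = 3.49053 × 10^17 m³/s²
GM ≈ 3.491 × 10^17 m³/s²

Final answer: GM = 3.491 × 10^17 m³/s²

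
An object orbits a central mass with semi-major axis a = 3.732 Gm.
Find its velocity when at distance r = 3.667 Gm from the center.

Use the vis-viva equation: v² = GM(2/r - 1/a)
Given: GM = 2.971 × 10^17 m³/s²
a = 3.732 Gm = 3.732 × 10^9 m
r = 3.667 Gm = 3.667 × 10^9 m
GM = 2.971 × 10^17 m³/s²
2/r − 1/a = 5.45405 × 10^-10 − 2.67953 × 10^-10 = 2.77452 × 10^-10 m⁻¹
v² = GM (2/r − 1/a) = 8.2431 × 10^7 m²/s²
v = 9079.15 m/s ≈ 9.079 km/s

Final answer: 9.079 km/s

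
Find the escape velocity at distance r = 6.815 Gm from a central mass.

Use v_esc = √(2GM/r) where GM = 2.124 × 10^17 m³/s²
r = 6.815 Gm = 6.815 × 10^9 m
GM = 2.124 × 10^17 m³/s²
2GM/r = 2 × (2.124 × 10^17) / (6.815 × 10^9) = 6.23331 × 10^7 m²/s²
v_esc = √(2GM/r) = 7895.13 m/s ≈ 7.895 km/s

Final answer: 7.895 km/s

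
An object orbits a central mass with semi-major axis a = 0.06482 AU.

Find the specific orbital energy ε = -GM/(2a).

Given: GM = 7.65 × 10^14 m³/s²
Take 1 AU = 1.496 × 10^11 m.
a = 0.06482 AU = 9.69707 × 10^9 m
GM = 7.65 × 10^14 m³/s²
2a = 1.93941 × 10^10 m
ε = −GM/(2a) = -39444.9 J/kg ≈ -39.44 kJ/kg

Final answer: -39.44 kJ/kg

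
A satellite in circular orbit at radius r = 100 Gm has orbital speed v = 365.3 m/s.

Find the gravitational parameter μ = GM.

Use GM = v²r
r = 100 Gm = 1 × 10^11 m
v = 365.3 m/s
v² = 133444 m²/s²
GM = v²r = 133444 × 1 × 10^11 = 1.33444 × 10^16 m³/s²
GM ≈ 1.334 × 10^16 m³/s²

Final answer: GM = 1.334 × 10^16 m³/s²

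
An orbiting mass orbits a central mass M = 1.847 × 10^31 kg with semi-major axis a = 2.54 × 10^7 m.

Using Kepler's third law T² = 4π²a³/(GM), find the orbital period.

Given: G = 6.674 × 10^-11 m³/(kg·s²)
M = 1.847 × 10^31 kg
GM = G × M = 6.674 × 10^-11 × 1.847 × 10^31 = 1.23269 × 10^21 m³/s²
a = 2.54 × 10^7 m
a³ = 1.63871 × 10^22 m³
T = 2π √(a³/GM) = 2π √((1.63871 × 10^22) / (1.23269 × 10^21)) = 2π × 3.64606 s
T = 22.9089 s ≈ 22.91 seconds

Final answer: 22.91 seconds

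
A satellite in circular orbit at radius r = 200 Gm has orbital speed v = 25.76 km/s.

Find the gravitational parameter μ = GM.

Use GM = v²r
r = 200 Gm = 2 × 10^11 m
v = 25.76 km/s = 25760 m/s
v² = 6.63578 × 10^8 m²/s²
GM = v²r = 6.63578 × 10^8 × 2 × 10^11 = 1.32716 × 10^20 m³/s²
GM ≈ 1.327 × 10^20 m³/s²

Final answer: GM = 1.327 × 10^20 m³/s²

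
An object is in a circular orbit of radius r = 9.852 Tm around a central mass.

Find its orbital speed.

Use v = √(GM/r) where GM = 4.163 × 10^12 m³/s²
r = 9.852 Tm = 9.852 × 10^12 m
GM = 4.163 × 10^12 m³/s²
GM/r = (4.163 × 10^12) / (9.852 × 10^12) = 0.422554 m²/s²
v = √(GM/r) = 0.650041 m/s ≈ 0.65 m/s

Final answer: 0.65 m/s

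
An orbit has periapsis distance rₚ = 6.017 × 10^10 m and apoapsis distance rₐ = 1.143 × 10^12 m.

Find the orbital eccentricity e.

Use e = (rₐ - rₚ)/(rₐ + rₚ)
rₚ = 6.017 × 10^10 m
rₐ = 1.143 × 10^12 m
rₐ − rₚ = 1.08283 × 10^12 m
rₐ + rₚ = 1.20317 × 10^12 m
e = (rₐ − rₚ)/(rₐ + rₚ) = 0.899981

Final answer: e = 0.9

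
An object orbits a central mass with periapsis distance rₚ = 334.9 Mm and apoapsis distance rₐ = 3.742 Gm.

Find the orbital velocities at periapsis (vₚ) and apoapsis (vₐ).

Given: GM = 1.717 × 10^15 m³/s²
rₚ = 334.9 Mm = 3.349 × 10^8 m
rₐ = 3.742 Gm = 3.742 × 10^9 m
GM = 1.717 × 10^15 m³/s²
a = (rₚ + rₐ)/2 = 2.03845 × 10^9 m
Vis-viva: v² = GM (2/r − 1/a)
vₚ² = 1.717 × 10^15 × (5.97193 × 10^-9 − 4.90569 × 10^-10) = 9.4115 × 10^6 m²/s²
vₚ = 3067.82 m/s ≈ 3.068 km/s
vₐ² = 1.717 × 10^15 × (5.34474 × 10^-10 − 4.90569 × 10^-10) = 75384.4 m²/s²
vₐ = 274.562 m/s ≈ 274.6 m/s

Final answer: vₚ = 3.068 km/s, vₐ = 274.6 m/s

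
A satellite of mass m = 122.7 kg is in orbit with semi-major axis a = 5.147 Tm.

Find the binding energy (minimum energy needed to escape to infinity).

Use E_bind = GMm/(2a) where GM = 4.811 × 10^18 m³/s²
a = 5.147 Tm = 5.147 × 10^12 m
GM = 4.811 × 10^18 m³/s²
m = 122.7 kg
GMm = 4.811 × 10^18 × 122.7 = 5.9031 × 10^20 m³·kg/s²
2a = 1.0294 × 10^13 m
E_bind = GMm/(2a) = 5.7345 × 10^7 J ≈ 57.35 MJ

Final answer: 57.35 MJ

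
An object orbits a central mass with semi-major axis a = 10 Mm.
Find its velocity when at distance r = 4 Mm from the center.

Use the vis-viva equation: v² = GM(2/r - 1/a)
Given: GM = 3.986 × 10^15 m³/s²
a = 10 Mm = 1 × 10^7 m
r = 4 Mm = 4 × 10^6 m
GM = 3.986 × 10^15 m³/s²
2/r − 1/a = 5 × 10^-7 − 1 × 10^-7 = 4 × 10^-7 m⁻¹
v² = GM (2/r − 1/a) = 1.5944 × 10^9 m²/s²
v = 39929.9 m/s ≈ 39.93 km/s

Final answer: 39.93 km/s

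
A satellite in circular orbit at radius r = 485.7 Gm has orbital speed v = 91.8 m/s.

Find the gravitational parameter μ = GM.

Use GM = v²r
r = 485.7 Gm = 4.857 × 10^11 m
v = 91.8 m/s
v² = 8427.24 m²/s²
GM = v²r = 8427.24 × 4.857 × 10^11 = 4.09311 × 10^15 m³/s²
GM ≈ 4.093 × 10^15 m³/s²

Final answer: GM = 4.093 × 10^15 m³/s²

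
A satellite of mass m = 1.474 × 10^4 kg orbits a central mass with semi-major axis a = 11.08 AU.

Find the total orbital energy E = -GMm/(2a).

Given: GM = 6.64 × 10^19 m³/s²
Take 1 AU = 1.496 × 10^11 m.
a = 11.08 AU = 1.65757 × 10^12 m
GM = 6.64 × 10^19 m³/s²
2a = 3.31514 × 10^12 m
GMm = 6.64 × 10^19 × 14740 = 9.78736 × 10^23 m³·kg/s²
E = −GMm/(2a) = -2.95233 × 10^11 J ≈ -295.2 GJ

Final answer: -295.2 GJ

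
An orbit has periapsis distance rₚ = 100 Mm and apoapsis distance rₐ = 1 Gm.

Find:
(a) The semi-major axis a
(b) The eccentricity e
rₚ = 100 Mm = 1 × 10^8 m
rₐ = 1 Gm = 1 × 10^9 m
(a) a = (rₚ + rₐ)/2 = 5.5 × 10^8 m ≈ 550 Mm
(b) e = (rₐ − rₚ)/(rₐ + rₚ) = (9 × 10^8) / (1.1 × 10^9) = 0.818182

Final answer:
(a) a = 550 Mm
(b) e = 0.8182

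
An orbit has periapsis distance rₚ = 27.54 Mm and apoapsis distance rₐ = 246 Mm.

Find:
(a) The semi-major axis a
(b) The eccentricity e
rₚ = 27.54 Mm = 2.754 × 10^7 m
rₐ = 246 Mm = 2.46 × 10^8 m
(a) a = (rₚ + rₐ)/2 = 1.3677 × 10^8 m ≈ 136.8 Mm
(b) e = (rₐ − rₚ)/(rₐ + rₚ) = (2.1846 × 10^8) / (2.7354 × 10^8) = 0.79864

Final answer:
(a) a = 136.8 Mm
(b) e = 0.7986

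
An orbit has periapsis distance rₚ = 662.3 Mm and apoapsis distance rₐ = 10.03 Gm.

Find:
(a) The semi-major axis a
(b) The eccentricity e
rₚ = 662.3 Mm = 6.623 × 10^8 m
rₐ = 10.03 Gm = 1.003 × 10^10 m
(a) a = (rₚ + rₐ)/2 = 5.34615 × 10^9 m ≈ 5.346 Gm
(b) e = (rₐ − rₚ)/(rₐ + rₚ) = (9.3677 × 10^9) / (1.06923 × 10^10) = 0.876116

Final answer:
(a) a = 5.346 Gm
(b) e = 0.8761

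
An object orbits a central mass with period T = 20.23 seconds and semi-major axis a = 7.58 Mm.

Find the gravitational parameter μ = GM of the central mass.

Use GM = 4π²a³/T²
T = 20.23 seconds
a = 7.58 Mm = 7.58 × 10^6 m
a³ = 4.3552 × 10^20 m³
T² = 409.253 s²
GM = 4π² × (4.3552 × 10^20) / 409.253 = 4.20122 × 10^19 m³/s²
GM ≈ 4.201 × 10^19 m³/s²

Final answer: GM = 4.201 × 10^19 m³/s²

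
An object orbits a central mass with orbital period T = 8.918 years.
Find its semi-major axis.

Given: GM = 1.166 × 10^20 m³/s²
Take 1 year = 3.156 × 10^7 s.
T = 8.918 years = 2.81452 × 10^8 s
GM = 1.166 × 10^20 m³/s²
Kepler's third law: a³ = GM T² / (4π²)
T² = 7.92153 × 10^16 s²
a³ = (1.166 × 10^20) × (7.92153 × 10^16) / (4π²) = 2.33963 × 10^35 m³
a = (a³)^(1/3) = 6.16192 × 10^11 m ≈ 616.2 Gm

Final answer: 616.2 Gm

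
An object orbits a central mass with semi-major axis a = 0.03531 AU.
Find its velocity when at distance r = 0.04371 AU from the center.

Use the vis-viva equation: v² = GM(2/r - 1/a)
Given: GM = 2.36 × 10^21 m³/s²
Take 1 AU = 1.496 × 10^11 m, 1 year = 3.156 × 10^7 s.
a = 0.03531 AU = 5.28238 × 10^9 m
r = 0.04371 AU = 6.53902 × 10^9 m
GM = 2.36 × 10^21 m³/s²
2/r − 1/a = 3.05856 × 10^-10 − 1.89309 × 10^-10 = 1.16548 × 10^-10 m⁻¹
v² = GM (2/r − 1/a) = 2.75052 × 10^11 m²/s²
v = 524454 m/s ≈ 110.6 AU/year

Final answer: 110.6 AU/year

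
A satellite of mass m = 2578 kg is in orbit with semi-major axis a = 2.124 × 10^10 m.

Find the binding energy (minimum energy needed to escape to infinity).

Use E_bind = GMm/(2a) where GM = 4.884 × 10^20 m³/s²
a = 2.124 × 10^10 m
GM = 4.884 × 10^20 m³/s²
m = 2578 kg
GMm = 4.884 × 10^20 × 2578 = 1.2591 × 10^24 m³·kg/s²
2a = 4.248 × 10^10 m
E_bind = GMm/(2a) = 2.96397 × 10^13 J ≈ 29.64 TJ

Final answer: 29.64 TJ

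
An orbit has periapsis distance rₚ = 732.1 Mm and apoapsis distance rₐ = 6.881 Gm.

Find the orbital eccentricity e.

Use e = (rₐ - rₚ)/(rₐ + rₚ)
rₚ = 732.1 Mm = 7.321 × 10^8 m
rₐ = 6.881 Gm = 6.881 × 10^9 m
rₐ − rₚ = 6.1489 × 10^9 m
rₐ + rₚ = 7.6131 × 10^9 m
e = (rₐ − rₚ)/(rₐ + rₚ) = 0.807674

Final answer: e = 0.8077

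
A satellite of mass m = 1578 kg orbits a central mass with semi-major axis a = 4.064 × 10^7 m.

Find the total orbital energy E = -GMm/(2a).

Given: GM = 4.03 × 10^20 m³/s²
a = 4.064 × 10^7 m
GM = 4.03 × 10^20 m³/s²
2a = 8.128 × 10^7 m
GMm = 4.03 × 10^20 × 1578 = 6.35934 × 10^23 m³·kg/s²
E = −GMm/(2a) = -7.82399 × 10^15 J ≈ -7.824 PJ

Final answer: -7.824 PJ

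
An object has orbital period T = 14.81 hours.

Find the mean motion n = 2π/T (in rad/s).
T = 14.81 hours = 53316 s
n = 2π / 53316 s = 0.000117848 rad/s ≈ 0.0001178 rad/s

Final answer: n = 0.0001178 rad/s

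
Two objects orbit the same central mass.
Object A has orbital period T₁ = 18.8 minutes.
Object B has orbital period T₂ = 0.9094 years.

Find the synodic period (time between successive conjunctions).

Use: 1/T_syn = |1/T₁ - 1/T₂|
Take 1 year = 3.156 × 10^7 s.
T₁ = 18.8 minutes = 1128 s
T₂ = 0.9094 years = 2.87007 × 10^7 s
1/T₁ = 0.000886525 s⁻¹
1/T₂ = 3.48424 × 10^-8 s⁻¹
|1/T₁ − 1/T₂| = 0.00088649 s⁻¹
T_syn = 1 / |1/T₁ − 1/T₂| = 1128.04 s ≈ 18.8 minutes

Final answer: T_syn = 18.8 minutes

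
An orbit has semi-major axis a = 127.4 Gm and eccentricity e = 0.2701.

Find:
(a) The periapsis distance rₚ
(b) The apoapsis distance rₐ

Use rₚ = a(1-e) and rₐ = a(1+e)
a = 127.4 Gm = 1.274 × 10^11 m
e = 0.2701:  1 − e = 0.7299,  1 + e = 1.2701
(a) rₚ = a(1 − e) = 1.274 × 10^11 m × 0.7299 = 9.29893 × 10^10 m ≈ 92.99 Gm
(b) rₐ = a(1 + e) = 1.274 × 10^11 m × 1.2701 = 1.61811 × 10^11 m ≈ 161.8 Gm

Final answer:
(a) rₚ = 92.99 Gm
(b) rₐ = 161.8 Gm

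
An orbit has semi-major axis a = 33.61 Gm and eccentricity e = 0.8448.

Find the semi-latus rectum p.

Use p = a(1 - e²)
a = 33.61 Gm = 3.361 × 10^10 m
e = 0.8448,  e² = 0.713687,  1 − e² = 0.286313
p = a(1 − e²) = 3.361 × 10^10 m × 0.286313 = 9.62298 × 10^9 m ≈ 9.623 Gm

Final answer: p = 9.623 Gm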